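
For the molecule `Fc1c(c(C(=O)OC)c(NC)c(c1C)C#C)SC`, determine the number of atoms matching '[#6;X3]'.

7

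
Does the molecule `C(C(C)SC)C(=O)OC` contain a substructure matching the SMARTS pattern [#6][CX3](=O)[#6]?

No

The pattern [#6][CX3](=O)[#6] describes a carbonyl carbon (no H) flanked by two carbons — a ketone.
The closest candidate here is a methyl-ester group (-C(=O)OCH3), but one neighbour of the carbonyl carbon is O, not C. No other fragment satisfies the full query, so there is no match.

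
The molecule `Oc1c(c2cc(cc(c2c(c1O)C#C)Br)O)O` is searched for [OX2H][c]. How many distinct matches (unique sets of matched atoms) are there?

[OX2H][c] is the SMARTS for a phenol: a hydroxyl oxygen attached to an aromatic carbon.
The molecule carries 4 separate instances of a hydroxyl group (-OH) meeting every constraint; each maps to a distinct set of atoms, giving 4 matches.

4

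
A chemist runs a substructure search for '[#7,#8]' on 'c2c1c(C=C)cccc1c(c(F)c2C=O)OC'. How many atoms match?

2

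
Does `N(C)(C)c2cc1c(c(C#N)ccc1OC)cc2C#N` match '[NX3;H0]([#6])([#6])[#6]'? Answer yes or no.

Yes

The pattern [NX3;H0]([#6])([#6])[#6] describes a trivalent nitrogen with no H, bonded to three carbons — a tertiary amine.
The molecule carries a dimethylamino group (-N(CH3)2), whose atoms satisfy every constraint of the query, so the pattern matches.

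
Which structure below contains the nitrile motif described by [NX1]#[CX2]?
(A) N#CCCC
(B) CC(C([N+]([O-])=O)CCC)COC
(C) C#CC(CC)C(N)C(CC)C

[NX1]#[CX2] describes a nitrogen triple-bonded to a two-connected carbon (a nitrile).
(A) contains a nitrile (-C#N), which satisfies every atom and bond constraint.
(B) has a nitro group (-[N+](=O)[O-]) but there is no C#N triple bond.
(C) has a primary amino group (-NH2) but the nitrogen is NX3 (three connections), not NX1 triple-bonded.
So the answer is (A).

A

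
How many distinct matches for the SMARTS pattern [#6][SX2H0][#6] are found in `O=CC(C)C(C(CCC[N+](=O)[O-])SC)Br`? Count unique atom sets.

1

[#6][SX2H0][#6] is the SMARTS for a thioether: an aliphatic sulfur bridging two carbons with no H on the sulfur.
Exactly one fragment in the molecule meets all constraints, giving 1 match.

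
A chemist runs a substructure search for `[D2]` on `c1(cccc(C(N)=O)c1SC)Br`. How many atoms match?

The query [D2] means: atom with exactly two heavy-atom neighbours.
Check the 12 heavy atoms by environment: 3× c (aromatic, D2) → match; 3× c (aromatic, D3) → no; 1× Br (D1) → no; 1× C (D3) → no; 1× O (D1) → no; 1× N (D1) → no; 1× S (D2) → match; 1× C (D1) → no.
Summing the matching environments: 3 + 1 = 4 matching atoms.

4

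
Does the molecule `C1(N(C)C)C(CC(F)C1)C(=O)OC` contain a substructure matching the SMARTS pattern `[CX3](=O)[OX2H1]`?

The pattern [CX3](=O)[OX2H1] describes an sp2 carbon double-bonded to O and single-bonded to an -OH oxygen — a carboxylic acid.
The closest candidate here is a methyl-ester group (-C(=O)OCH3), but the singly-bonded O has no H (OX2H0, not OX2H1). No other fragment satisfies the full query, so there is no match.

No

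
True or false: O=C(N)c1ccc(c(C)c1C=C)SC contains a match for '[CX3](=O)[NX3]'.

True

The pattern [CX3](=O)[NX3] describes a carbonyl carbon bonded to a trivalent nitrogen — an amide.
The molecule carries a primary amide (-C(=O)NH2), whose atoms satisfy every constraint of the query, so the pattern matches.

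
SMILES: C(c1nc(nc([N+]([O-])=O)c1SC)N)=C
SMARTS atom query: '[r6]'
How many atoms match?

6

The query [r6] means: r6 matches atoms in a six-membered ring.
Check the 14 heavy atoms by environment: 2× n (aromatic, in 6-ring) → match; 4× c (aromatic, in 6-ring) → match; 3× C (acyclic) → no; 1× S (acyclic) → no; 1× N (charge +1, acyclic) → no; 1× O (charge -1, acyclic) → no; 1× O (acyclic) → no; 1× N (acyclic) → no.
Summing the matching environments: 2 + 4 = 6 matching atoms.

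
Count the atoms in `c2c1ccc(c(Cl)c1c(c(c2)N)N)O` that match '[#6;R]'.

10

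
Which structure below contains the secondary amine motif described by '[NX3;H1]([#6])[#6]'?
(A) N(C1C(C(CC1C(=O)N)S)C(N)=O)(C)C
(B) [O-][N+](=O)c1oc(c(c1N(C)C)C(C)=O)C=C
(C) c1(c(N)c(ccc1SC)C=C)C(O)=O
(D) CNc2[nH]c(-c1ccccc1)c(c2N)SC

[NX3;H1]([#6])[#6] describes a trivalent nitrogen with one H, bonded to two carbons (a secondary amine).
(A) has a dimethylamino group (-N(CH3)2) but the nitrogen has H0, not H1.
(B) has a dimethylamino group (-N(CH3)2) but the nitrogen has H0, not H1.
(C) has a primary amino group (-NH2) but the nitrogen has H2 and only one carbon neighbour.
(D) contains an N-methylamino group (-NHCH3), which satisfies every atom and bond constraint.
So the answer is (D).

D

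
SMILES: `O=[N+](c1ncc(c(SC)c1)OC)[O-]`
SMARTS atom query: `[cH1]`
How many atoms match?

2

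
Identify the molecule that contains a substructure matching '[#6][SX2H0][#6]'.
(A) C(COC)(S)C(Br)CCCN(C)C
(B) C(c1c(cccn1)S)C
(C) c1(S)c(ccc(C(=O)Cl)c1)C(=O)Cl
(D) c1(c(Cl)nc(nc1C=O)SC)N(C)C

D

[#6][SX2H0][#6] describes an aliphatic sulfur bridging two carbons with no H on the sulfur (a thioether).
(A) has a methoxy ether (-OCH3) but the bridging atom is O, not S.
(B) has a thiol (-SH) but the sulfur has H1, not H0 bridging two carbons.
(C) has a thiol (-SH) but the sulfur has H1, not H0 bridging two carbons.
(D) contains a methylthio ether (-SCH3), which satisfies every atom and bond constraint.
So the answer is (D).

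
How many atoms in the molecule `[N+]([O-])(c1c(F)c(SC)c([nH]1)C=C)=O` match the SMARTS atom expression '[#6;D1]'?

2

Check the 13 heavy atoms by environment: 1× n (aromatic, D2) → no; 4× c (aromatic, D3) → no; 1× C (D2) → no; 2× C (D1) → match; 1× F (D1) → no; 1× N (charge +1, D3) → no; 1× O (charge -1, D1) → no; 1× O (D1) → no; 1× S (D2) → no.
That gives 2 matching atoms.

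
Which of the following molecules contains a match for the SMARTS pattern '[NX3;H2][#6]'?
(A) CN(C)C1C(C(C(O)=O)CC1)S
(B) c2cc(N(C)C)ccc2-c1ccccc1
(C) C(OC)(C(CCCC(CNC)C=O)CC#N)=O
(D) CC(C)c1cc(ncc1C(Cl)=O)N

D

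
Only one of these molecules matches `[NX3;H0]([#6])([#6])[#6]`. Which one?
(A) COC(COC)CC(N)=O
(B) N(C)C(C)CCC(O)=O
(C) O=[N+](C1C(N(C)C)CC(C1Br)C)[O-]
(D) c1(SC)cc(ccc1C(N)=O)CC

[NX3;H0]([#6])([#6])[#6] describes a trivalent nitrogen with no H, bonded to three carbons (a tertiary amine).
(A) has a primary amide (-C(=O)NH2) but the amide nitrogen has H2 and only one carbon neighbour.
(B) has an N-methylamino group (-NHCH3) but the nitrogen still has one H (H1), not H0.
(C) contains a dimethylamino group (-N(CH3)2), which satisfies every atom and bond constraint.
(D) has a primary amide (-C(=O)NH2) but the amide nitrogen has H2 and only one carbon neighbour.
So the answer is (C).

C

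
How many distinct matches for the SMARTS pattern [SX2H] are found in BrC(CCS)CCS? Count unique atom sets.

[SX2H] is the SMARTS for a thiol: an aliphatic sulfur with two connections, one being H.
The molecule carries 2 separate instances of a thiol (-SH) meeting every constraint; each maps to a distinct set of atoms, giving 2 matches.

2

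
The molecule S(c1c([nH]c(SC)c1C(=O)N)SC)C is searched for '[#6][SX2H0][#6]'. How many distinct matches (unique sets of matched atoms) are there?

3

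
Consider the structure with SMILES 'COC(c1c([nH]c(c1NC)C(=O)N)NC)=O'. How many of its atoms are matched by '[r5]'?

5

Check the 16 heavy atoms by environment: 1× n (aromatic, in 5-ring) → match; 4× c (aromatic, in 5-ring) → match; 5× C (acyclic) → no; 3× O (acyclic) → no; 3× N (acyclic) → no.
Summing the matching environments: 1 + 4 = 5 matching atoms.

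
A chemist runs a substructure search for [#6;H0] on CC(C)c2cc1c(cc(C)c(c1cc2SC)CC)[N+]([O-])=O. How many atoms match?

7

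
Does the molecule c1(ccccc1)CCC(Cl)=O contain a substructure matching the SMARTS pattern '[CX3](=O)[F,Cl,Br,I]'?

The pattern [CX3](=O)[F,Cl,Br,I] describes a carbonyl carbon bonded to a halogen — an acyl halide.
The molecule carries an acyl chloride (-C(=O)Cl), whose atoms satisfy every constraint of the query, so the pattern matches.

Yes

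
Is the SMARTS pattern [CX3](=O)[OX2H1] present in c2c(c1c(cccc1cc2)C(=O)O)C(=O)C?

The pattern [CX3](=O)[OX2H1] describes an sp2 carbon double-bonded to O and single-bonded to an -OH oxygen — a carboxylic acid.
The molecule carries a carboxylic acid group (-C(=O)OH), whose atoms satisfy every constraint of the query, so the pattern matches.

Yes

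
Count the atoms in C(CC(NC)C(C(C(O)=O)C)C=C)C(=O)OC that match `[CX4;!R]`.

8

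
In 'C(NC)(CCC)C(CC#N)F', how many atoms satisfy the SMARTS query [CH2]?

3

The query [CH2] means: aliphatic carbon with exactly two hydrogens.
Check the 11 heavy atoms by environment: 2× C (H3) → no; 3× C (H2) → match; 2× C (H1) → no; 1× F (H0) → no; 1× N (H1) → no; 1× C (H0) → no; 1× N (H0) → no.
That gives 3 matching atoms.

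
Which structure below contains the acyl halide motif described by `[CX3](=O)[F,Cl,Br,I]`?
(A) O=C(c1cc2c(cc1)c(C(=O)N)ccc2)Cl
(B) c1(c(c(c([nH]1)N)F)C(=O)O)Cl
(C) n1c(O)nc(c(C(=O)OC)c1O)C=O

A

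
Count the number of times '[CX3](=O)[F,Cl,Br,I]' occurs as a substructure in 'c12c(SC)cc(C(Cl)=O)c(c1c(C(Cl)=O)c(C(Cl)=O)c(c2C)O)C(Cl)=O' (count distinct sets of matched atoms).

4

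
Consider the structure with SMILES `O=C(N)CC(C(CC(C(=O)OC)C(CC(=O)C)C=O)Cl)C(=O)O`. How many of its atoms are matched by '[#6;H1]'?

5

The query [#6;H1] means: any carbon bearing exactly one hydrogen.
Check the 23 heavy atoms by environment: 3× C (H2) → no; 5× C (H1) → match; 4× C (H0) → no; 6× O (H0) → no; 1× O (H1) → no; 1× N (H2) → no; 1× Cl (H0) → no; 2× C (H3) → no.
That gives 5 matching atoms.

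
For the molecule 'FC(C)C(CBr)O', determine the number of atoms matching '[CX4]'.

The query [CX4] means: C with X4: aliphatic carbon with exactly 4 total connections (bonds + H).
Check the 7 heavy atoms by environment: 4× C (X4) → match; 1× F (X1) → no; 1× O (X2) → no; 1× Br (X1) → no.
That gives 4 matching atoms.

4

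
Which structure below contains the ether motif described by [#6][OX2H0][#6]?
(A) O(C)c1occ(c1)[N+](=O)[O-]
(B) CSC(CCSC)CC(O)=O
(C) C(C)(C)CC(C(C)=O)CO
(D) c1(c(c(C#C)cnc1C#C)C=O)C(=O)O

[#6][OX2H0][#6] describes an aliphatic oxygen bridging two carbons with no H on the oxygen (an ether).
(A) contains a methoxy ether (-OCH3), which satisfies every atom and bond constraint.
(B) has a carboxylic acid group (-C(=O)OH) but the -OH oxygen has H1; the =O is OX1, not OX2.
(C) has a hydroxyl group (-OH) but the oxygen has H1, not H0 bridging two carbons.
(D) has a carboxylic acid group (-C(=O)OH) but the -OH oxygen has H1; the =O is OX1, not OX2.
So the answer is (A).

A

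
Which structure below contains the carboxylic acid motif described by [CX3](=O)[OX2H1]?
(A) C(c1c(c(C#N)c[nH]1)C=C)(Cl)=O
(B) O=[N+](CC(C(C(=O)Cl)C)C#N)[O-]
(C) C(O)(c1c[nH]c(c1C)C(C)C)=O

C

[CX3](=O)[OX2H1] describes an sp2 carbon double-bonded to O and single-bonded to an -OH oxygen (a carboxylic acid).
(A) has an acyl chloride (-C(=O)Cl) but the carbonyl is bonded to Cl, not to an -OH oxygen.
(B) has an acyl chloride (-C(=O)Cl) but the carbonyl is bonded to Cl, not to an -OH oxygen.
(C) contains a carboxylic acid group (-C(=O)OH), which satisfies every atom and bond constraint.
So the answer is (C).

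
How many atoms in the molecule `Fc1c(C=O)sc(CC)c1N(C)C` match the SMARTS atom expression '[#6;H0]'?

Check the 13 heavy atoms by environment: 1× s (aromatic, H0) → no; 4× c (aromatic, H0) → match; 1× C (H2) → no; 3× C (H3) → no; 1× N (H0) → no; 1× F (H0) → no; 1× C (H1) → no; 1× O (H0) → no.
That gives 4 matching atoms.

4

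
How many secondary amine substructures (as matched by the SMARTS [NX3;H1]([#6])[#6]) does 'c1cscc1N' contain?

[NX3;H1]([#6])[#6] is the SMARTS for a secondary amine: a trivalent nitrogen with one H, bonded to two carbons.
The molecule has a primary amino group (-NH2), but the nitrogen has H2 and only one carbon neighbour; nothing else fits, so there are 0 matches.

0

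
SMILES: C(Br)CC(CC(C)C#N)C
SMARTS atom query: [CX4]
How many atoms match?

7

Check the 10 heavy atoms by environment: 7× C (X4) → match; 1× Br (X1) → no; 1× C (X2) → no; 1× N (X1) → no.
That gives 7 matching atoms.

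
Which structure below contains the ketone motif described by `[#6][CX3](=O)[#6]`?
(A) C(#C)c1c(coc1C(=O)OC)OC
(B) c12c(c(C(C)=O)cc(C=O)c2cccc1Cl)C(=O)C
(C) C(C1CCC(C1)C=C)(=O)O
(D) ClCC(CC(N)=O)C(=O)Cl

B

[#6][CX3](=O)[#6] describes a carbonyl carbon (no H) flanked by two carbons (a ketone).
(A) has a methyl-ester group (-C(=O)OCH3) but one neighbour of the carbonyl carbon is O, not C.
(B) contains an acetyl/ketone group (-C(=O)CH3), which satisfies every atom and bond constraint.
(C) has a carboxylic acid group (-C(=O)OH) but one neighbour of the carbonyl carbon is O, not C.
(D) has a primary amide (-C(=O)NH2) but one neighbour of the carbonyl carbon is N, not C.
So the answer is (B).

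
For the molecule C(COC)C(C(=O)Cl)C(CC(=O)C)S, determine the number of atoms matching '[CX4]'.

7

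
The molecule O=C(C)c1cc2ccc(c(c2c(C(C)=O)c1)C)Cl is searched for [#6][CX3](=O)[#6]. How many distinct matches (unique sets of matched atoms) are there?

2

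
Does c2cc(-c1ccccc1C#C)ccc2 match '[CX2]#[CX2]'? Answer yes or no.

The pattern [CX2]#[CX2] describes a carbon-carbon triple bond — an alkyne.
The molecule carries an ethynyl group (-C#CH), whose atoms satisfy every constraint of the query, so the pattern matches.

Yes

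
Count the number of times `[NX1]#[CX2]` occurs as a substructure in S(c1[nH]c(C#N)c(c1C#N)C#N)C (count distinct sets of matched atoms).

[NX1]#[CX2] is the SMARTS for a nitrile: a nitrogen triple-bonded to a two-connected carbon.
The molecule carries 3 separate instances of a nitrile (-C#N) meeting every constraint; each maps to a distinct set of atoms, giving 3 matches.

3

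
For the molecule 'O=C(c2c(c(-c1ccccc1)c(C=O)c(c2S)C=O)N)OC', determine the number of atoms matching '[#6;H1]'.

7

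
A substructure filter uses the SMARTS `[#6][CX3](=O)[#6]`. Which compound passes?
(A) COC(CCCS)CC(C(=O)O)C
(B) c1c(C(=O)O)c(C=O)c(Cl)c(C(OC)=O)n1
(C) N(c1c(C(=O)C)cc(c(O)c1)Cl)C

[#6][CX3](=O)[#6] describes a carbonyl carbon (no H) flanked by two carbons (a ketone).
(A) has a carboxylic acid group (-C(=O)OH) but one neighbour of the carbonyl carbon is O, not C.
(B) has a methyl-ester group (-C(=O)OCH3) but one neighbour of the carbonyl carbon is O, not C.
(C) contains an acetyl/ketone group (-C(=O)CH3), which satisfies every atom and bond constraint.
So the answer is (C).

C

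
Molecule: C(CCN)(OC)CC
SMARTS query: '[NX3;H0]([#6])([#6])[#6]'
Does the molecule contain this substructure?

No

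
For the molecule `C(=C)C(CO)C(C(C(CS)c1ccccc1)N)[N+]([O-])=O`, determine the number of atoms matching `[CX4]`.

The query [CX4] means: C with X4: aliphatic carbon with exactly 4 total connections (bonds + H).
Check the 20 heavy atoms by environment: 6× C (X4) → match; 1× N (X3) → no; 1× O (X2) → no; 2× C (X3) → no; 1× S (X2) → no; 6× c (aromatic, X3) → no; 1× N (charge +1, X3) → no; 1× O (charge -1, X1) → no; 1× O (X1) → no.
That gives 6 matching atoms.

6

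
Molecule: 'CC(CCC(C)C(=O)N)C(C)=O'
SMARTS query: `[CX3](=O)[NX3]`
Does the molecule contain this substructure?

Yes

The pattern [CX3](=O)[NX3] describes a carbonyl carbon bonded to a trivalent nitrogen — an amide.
The molecule carries a primary amide (-C(=O)NH2), whose atoms satisfy every constraint of the query, so the pattern matches.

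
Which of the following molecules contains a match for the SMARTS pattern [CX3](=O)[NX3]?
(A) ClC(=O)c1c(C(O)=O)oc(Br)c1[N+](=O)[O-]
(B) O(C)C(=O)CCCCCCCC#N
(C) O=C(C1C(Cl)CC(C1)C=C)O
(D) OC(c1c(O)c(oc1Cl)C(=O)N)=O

[CX3](=O)[NX3] describes a carbonyl carbon bonded to a trivalent nitrogen (an amide).
(A) has a carboxylic acid group (-C(=O)OH) but the carbonyl is bonded to O, not to an NX3 nitrogen.
(B) has a methyl-ester group (-C(=O)OCH3) but the carbonyl is bonded to O, not to an NX3 nitrogen.
(C) has a carboxylic acid group (-C(=O)OH) but the carbonyl is bonded to O, not to an NX3 nitrogen.
(D) contains a primary amide (-C(=O)NH2), which satisfies every atom and bond constraint.
So the answer is (D).

D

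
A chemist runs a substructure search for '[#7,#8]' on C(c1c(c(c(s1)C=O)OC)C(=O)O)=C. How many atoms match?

4

The query [#7,#8] means: nitrogen or oxygen (comma = OR).
Check the 14 heavy atoms by environment: 1× s (aromatic) → no; 4× c (aromatic) → no; 5× C → no; 4× O → match.
That gives 4 matching atoms.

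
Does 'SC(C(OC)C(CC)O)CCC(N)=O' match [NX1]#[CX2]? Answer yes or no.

No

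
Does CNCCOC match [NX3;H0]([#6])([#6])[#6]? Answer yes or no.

No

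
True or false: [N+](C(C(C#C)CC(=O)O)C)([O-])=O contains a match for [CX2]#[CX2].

The pattern [CX2]#[CX2] describes a carbon-carbon triple bond — an alkyne.
The molecule carries an ethynyl group (-C#CH), whose atoms satisfy every constraint of the query, so the pattern matches.

True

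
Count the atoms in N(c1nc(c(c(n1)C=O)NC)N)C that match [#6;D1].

2

The query [#6;D1] means: carbon bonded to exactly one heavy atom.
Check the 13 heavy atoms by environment: 2× n (aromatic, D2) → no; 4× c (aromatic, D3) → no; 1× N (D1) → no; 2× N (D2) → no; 2× C (D1) → match; 1× C (D2) → no; 1× O (D1) → no.
That gives 2 matching atoms.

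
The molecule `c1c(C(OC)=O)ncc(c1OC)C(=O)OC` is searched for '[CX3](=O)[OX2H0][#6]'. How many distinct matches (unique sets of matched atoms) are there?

[CX3](=O)[OX2H0][#6] is the SMARTS for an ester: a carbonyl carbon bonded to an oxygen that is itself bonded to carbon (no H on that O).
The molecule carries 2 separate instances of a methyl-ester group (-C(=O)OCH3) meeting every constraint; each maps to a distinct set of atoms, giving 2 matches.

2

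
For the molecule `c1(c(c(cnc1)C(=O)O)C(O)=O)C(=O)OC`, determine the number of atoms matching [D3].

6

The query [D3] means: atom with exactly three heavy-atom neighbours.
Check the 16 heavy atoms by environment: 1× n (aromatic, D2) → no; 2× c (aromatic, D2) → no; 3× c (aromatic, D3) → match; 3× C (D3) → match; 5× O (D1) → no; 1× O (D2) → no; 1× C (D1) → no.
Summing the matching environments: 3 + 3 = 6 matching atoms.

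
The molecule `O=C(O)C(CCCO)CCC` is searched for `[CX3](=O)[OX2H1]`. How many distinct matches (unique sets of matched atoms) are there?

1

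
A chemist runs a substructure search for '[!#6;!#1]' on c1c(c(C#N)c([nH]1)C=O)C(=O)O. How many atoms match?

5

The query [!#6;!#1] means: not carbon and not hydrogen — any heteroatom.
Check the 12 heavy atoms by environment: 1× n (aromatic) → match; 4× c (aromatic) → no; 3× C → no; 1× N → match; 3× O → match.
Summing the matching environments: 1 + 1 + 3 = 5 matching atoms.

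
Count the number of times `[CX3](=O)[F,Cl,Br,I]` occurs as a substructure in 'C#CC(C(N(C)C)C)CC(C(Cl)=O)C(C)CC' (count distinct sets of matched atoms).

1

[CX3](=O)[F,Cl,Br,I] is the SMARTS for an acyl halide: a carbonyl carbon bonded to a halogen.
Exactly one fragment in the molecule meets all constraints, giving 1 match.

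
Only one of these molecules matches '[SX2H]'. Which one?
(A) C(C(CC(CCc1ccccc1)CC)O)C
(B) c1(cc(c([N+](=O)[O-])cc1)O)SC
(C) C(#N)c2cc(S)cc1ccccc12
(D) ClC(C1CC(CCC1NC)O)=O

C

[SX2H] describes an aliphatic sulfur with two connections, one being H (a thiol).
(A) has a hydroxyl group (-OH) but it is an -OH, not an -SH.
(B) has a hydroxyl group (-OH) but it is an -OH, not an -SH.
(C) contains a thiol (-SH), which satisfies every atom and bond constraint.
(D) has a hydroxyl group (-OH) but it is an -OH, not an -SH.
So the answer is (C).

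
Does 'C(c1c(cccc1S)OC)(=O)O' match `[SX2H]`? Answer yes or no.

Yes

The pattern [SX2H] describes an aliphatic sulfur with two connections, one being H — a thiol.
The molecule carries a thiol (-SH), whose atoms satisfy every constraint of the query, so the pattern matches.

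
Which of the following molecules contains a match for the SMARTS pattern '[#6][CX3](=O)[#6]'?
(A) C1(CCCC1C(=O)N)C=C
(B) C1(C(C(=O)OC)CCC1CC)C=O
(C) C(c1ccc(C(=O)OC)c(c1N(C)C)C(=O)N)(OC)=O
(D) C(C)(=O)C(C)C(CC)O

[#6][CX3](=O)[#6] describes a carbonyl carbon (no H) flanked by two carbons (a ketone).
(A) has a primary amide (-C(=O)NH2) but one neighbour of the carbonyl carbon is N, not C.
(B) has an aldehyde (-CHO) but the carbonyl carbon has H1, so it is not flanked by two carbons.
(C) has a methyl-ester group (-C(=O)OCH3) but one neighbour of the carbonyl carbon is O, not C.
(D) contains an acetyl/ketone group (-C(=O)CH3), which satisfies every atom and bond constraint.
So the answer is (D).

D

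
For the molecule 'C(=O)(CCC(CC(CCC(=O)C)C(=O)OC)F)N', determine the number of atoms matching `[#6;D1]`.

Check the 18 heavy atoms by environment: 5× C (D2) → no; 5× C (D3) → no; 3× O (D1) → no; 2× C (D1) → match; 1× N (D1) → no; 1× O (D2) → no; 1× F (D1) → no.
That gives 2 matching atoms.

2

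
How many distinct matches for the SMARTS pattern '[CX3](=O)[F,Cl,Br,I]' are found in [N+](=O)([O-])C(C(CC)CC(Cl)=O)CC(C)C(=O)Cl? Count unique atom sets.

2

[CX3](=O)[F,Cl,Br,I] is the SMARTS for an acyl halide: a carbonyl carbon bonded to a halogen.
The molecule carries 2 separate instances of an acyl chloride (-C(=O)Cl) meeting every constraint; each maps to a distinct set of atoms, giving 2 matches.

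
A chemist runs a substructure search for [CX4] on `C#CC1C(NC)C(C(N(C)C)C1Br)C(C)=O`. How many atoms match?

The query [CX4] means: C with X4: aliphatic carbon with exactly 4 total connections (bonds + H).
Check the 16 heavy atoms by environment: 9× C (X4) → match; 1× Br (X1) → no; 1× C (X3) → no; 1× O (X1) → no; 2× N (X3) → no; 2× C (X2) → no.
That gives 9 matching atoms.

9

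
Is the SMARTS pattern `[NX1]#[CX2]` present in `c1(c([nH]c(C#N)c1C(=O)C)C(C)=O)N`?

The pattern [NX1]#[CX2] describes a nitrogen triple-bonded to a two-connected carbon — a nitrile.
The molecule carries a nitrile (-C#N), whose atoms satisfy every constraint of the query, so the pattern matches.

Yes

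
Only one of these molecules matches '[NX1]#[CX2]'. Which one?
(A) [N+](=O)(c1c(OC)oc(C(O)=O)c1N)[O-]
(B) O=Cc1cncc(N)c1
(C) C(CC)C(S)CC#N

C

[NX1]#[CX2] describes a nitrogen triple-bonded to a two-connected carbon (a nitrile).
(A) has a nitro group (-[N+](=O)[O-]) but there is no C#N triple bond.
(B) has a primary amino group (-NH2) but the nitrogen is NX3 (three connections), not NX1 triple-bonded.
(C) contains a nitrile (-C#N), which satisfies every atom and bond constraint.
So the answer is (C).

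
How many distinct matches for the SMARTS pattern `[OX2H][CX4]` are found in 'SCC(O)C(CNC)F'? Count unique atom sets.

1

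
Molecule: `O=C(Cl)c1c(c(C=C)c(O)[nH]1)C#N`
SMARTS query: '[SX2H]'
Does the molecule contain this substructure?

The pattern [SX2H] describes an aliphatic sulfur with two connections, one being H — a thiol.
The closest candidate here is a hydroxyl group (-OH), but it is an -OH, not an -SH. No other fragment satisfies the full query, so there is no match.

No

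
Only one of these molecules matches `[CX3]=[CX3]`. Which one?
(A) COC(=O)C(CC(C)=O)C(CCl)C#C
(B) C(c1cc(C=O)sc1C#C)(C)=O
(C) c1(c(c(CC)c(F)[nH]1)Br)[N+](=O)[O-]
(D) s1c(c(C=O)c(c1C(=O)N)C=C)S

[CX3]=[CX3] describes a non-aromatic C=C double bond between two sp2 carbons (an alkene).
(A) has an ethynyl group (-C#CH) but the C-C bond is a triple bond, not a double bond.
(B) has an ethynyl group (-C#CH) but the C-C bond is a triple bond, not a double bond.
(C) has an ethyl group (-CH2CH3) but its C-C bond is a single bond between CX4 carbons, not CX3=CX3.
(D) contains a vinyl group (-CH=CH2), which satisfies every atom and bond constraint.
So the answer is (D).

D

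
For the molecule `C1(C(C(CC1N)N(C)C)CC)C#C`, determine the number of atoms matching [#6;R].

5

Check the 13 heavy atoms by environment: 5× C (in 5-ring) → match; 2× N (acyclic) → no; 6× C (acyclic) → no.
That gives 5 matching atoms.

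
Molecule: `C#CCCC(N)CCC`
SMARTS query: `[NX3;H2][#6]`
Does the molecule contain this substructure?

Yes

The pattern [NX3;H2][#6] describes a trivalent nitrogen with two H attached to carbon — a primary amine.
The molecule carries a primary amino group (-NH2), whose atoms satisfy every constraint of the query, so the pattern matches.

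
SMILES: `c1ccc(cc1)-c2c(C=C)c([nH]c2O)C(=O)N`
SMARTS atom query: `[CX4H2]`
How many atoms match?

0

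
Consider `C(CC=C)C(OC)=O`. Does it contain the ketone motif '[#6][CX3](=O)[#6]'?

The pattern [#6][CX3](=O)[#6] describes a carbonyl carbon (no H) flanked by two carbons — a ketone.
The closest candidate here is a methyl-ester group (-C(=O)OCH3), but one neighbour of the carbonyl carbon is O, not C. No other fragment satisfies the full query, so there is no match.

No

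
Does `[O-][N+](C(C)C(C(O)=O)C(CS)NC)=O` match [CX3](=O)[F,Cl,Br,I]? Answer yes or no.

No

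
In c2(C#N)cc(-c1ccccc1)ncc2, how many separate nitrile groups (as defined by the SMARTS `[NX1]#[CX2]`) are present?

1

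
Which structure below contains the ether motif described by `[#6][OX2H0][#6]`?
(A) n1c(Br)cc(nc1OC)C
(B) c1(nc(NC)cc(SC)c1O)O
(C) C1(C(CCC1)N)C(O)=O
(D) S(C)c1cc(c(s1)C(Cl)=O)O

[#6][OX2H0][#6] describes an aliphatic oxygen bridging two carbons with no H on the oxygen (an ether).
(A) contains a methoxy ether (-OCH3), which satisfies every atom and bond constraint.
(B) has a hydroxyl group (-OH) but the oxygen has H1, not H0 bridging two carbons.
(C) has a carboxylic acid group (-C(=O)OH) but the -OH oxygen has H1; the =O is OX1, not OX2.
(D) has a hydroxyl group (-OH) but the oxygen has H1, not H0 bridging two carbons.
So the answer is (A).

A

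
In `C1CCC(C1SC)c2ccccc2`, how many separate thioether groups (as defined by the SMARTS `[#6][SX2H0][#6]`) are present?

1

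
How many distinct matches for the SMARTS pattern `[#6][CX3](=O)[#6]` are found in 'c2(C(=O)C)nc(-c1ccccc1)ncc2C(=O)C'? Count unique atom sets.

[#6][CX3](=O)[#6] is the SMARTS for a ketone: a carbonyl carbon (no H) flanked by two carbons.
The molecule carries 2 separate instances of an acetyl/ketone group (-C(=O)CH3) meeting every constraint; each maps to a distinct set of atoms, giving 2 matches.

2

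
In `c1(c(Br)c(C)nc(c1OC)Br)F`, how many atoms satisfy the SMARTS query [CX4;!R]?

2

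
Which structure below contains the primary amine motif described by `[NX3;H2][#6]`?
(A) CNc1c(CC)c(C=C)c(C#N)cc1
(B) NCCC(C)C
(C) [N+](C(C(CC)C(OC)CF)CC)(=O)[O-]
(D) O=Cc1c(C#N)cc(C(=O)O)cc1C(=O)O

[NX3;H2][#6] describes a trivalent nitrogen with two H attached to carbon (a primary amine).
(A) has a nitrile (-C#N) but the nitrogen is NX1 (triple-bonded), not NX3 with two H.
(B) contains a primary amino group (-NH2), which satisfies every atom and bond constraint.
(C) has a nitro group (-[N+](=O)[O-]) but the nitrogen is [N+] with no H, not NX3H2.
(D) has a nitrile (-C#N) but the nitrogen is NX1 (triple-bonded), not NX3 with two H.
So the answer is (B).

B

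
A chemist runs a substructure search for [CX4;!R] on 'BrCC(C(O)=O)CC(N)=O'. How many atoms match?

The query [CX4;!R] means: aliphatic carbon with four total connections, not in a ring.
Check the 10 heavy atoms by environment: 3× C (X4, acyclic) → match; 1× Br (X1, acyclic) → no; 2× C (X3, acyclic) → no; 2× O (X1, acyclic) → no; 1× N (X3, acyclic) → no; 1× O (X2, acyclic) → no.
That gives 3 matching atoms.

3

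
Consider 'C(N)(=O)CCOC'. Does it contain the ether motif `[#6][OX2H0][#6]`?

The pattern [#6][OX2H0][#6] describes an aliphatic oxygen bridging two carbons with no H on the oxygen — an ether.
The molecule carries a methoxy ether (-OCH3), whose atoms satisfy every constraint of the query, so the pattern matches.

Yes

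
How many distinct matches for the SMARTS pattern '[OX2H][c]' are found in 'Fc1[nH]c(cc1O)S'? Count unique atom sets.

1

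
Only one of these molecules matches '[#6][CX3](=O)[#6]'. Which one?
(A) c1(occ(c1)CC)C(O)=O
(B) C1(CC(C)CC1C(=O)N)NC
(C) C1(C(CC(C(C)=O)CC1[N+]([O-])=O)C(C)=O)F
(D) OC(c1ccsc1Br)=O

[#6][CX3](=O)[#6] describes a carbonyl carbon (no H) flanked by two carbons (a ketone).
(A) has a carboxylic acid group (-C(=O)OH) but one neighbour of the carbonyl carbon is O, not C.
(B) has a primary amide (-C(=O)NH2) but one neighbour of the carbonyl carbon is N, not C.
(C) contains an acetyl/ketone group (-C(=O)CH3), which satisfies every atom and bond constraint.
(D) has a carboxylic acid group (-C(=O)OH) but one neighbour of the carbonyl carbon is O, not C.
So the answer is (C).

C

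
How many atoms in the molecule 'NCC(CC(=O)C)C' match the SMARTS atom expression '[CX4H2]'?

2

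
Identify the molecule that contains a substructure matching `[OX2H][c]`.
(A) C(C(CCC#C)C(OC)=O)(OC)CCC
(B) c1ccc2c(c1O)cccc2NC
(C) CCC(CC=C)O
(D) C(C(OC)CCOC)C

[OX2H][c] describes a hydroxyl oxygen attached to an aromatic carbon (a phenol).
(A) has a methoxy ether (-OCH3) but the oxygen has H0, not H1.
(B) contains a hydroxyl group (-OH), which satisfies every atom and bond constraint.
(C) has a hydroxyl group (-OH) but the -OH is on an aliphatic carbon, not an aromatic c.
(D) has a methoxy ether (-OCH3) but the oxygen has H0, not H1.
So the answer is (B).

B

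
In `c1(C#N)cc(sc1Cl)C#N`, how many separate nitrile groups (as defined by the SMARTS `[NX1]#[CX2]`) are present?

2

[NX1]#[CX2] is the SMARTS for a nitrile: a nitrogen triple-bonded to a two-connected carbon.
The molecule carries 2 separate instances of a nitrile (-C#N) meeting every constraint; each maps to a distinct set of atoms, giving 2 matches.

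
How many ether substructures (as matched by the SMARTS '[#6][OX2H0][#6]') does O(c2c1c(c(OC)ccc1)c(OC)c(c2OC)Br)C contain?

4

[#6][OX2H0][#6] is the SMARTS for an ether: an aliphatic oxygen bridging two carbons with no H on the oxygen.
The molecule carries 4 separate instances of a methoxy ether (-OCH3) meeting every constraint; each maps to a distinct set of atoms, giving 4 matches.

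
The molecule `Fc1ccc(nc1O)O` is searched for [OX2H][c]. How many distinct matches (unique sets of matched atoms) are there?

2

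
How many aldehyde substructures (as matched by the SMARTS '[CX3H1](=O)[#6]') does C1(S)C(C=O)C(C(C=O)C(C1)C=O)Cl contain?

3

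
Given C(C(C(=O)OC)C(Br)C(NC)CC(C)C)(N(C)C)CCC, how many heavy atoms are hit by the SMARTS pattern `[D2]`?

Check the 21 heavy atoms by environment: 3× C (D2) → match; 6× C (D3) → no; 1× O (D1) → no; 1× O (D2) → match; 7× C (D1) → no; 1× Br (D1) → no; 1× N (D3) → no; 1× N (D2) → match.
Summing the matching environments: 3 + 1 + 1 = 5 matching atoms.

5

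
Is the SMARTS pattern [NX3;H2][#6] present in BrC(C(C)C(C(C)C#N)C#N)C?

No

The pattern [NX3;H2][#6] describes a trivalent nitrogen with two H attached to carbon — a primary amine.
The closest candidate here is a nitrile (-C#N), but the nitrogen is NX1 (triple-bonded), not NX3 with two H. No other fragment satisfies the full query, so there is no match.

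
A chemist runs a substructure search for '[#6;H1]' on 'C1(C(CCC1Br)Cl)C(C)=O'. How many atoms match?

3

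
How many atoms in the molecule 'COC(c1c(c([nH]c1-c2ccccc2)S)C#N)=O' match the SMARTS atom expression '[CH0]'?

The query [CH0] means: aliphatic carbon with no attached hydrogen.
Check the 18 heavy atoms by environment: 1× n (aromatic, H1) → no; 5× c (aromatic, H0) → no; 1× S (H1) → no; 2× C (H0) → match; 2× O (H0) → no; 1× C (H3) → no; 5× c (aromatic, H1) → no; 1× N (H0) → no.
That gives 2 matching atoms.

2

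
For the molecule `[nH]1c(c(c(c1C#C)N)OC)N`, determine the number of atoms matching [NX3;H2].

The query [NX3;H2] means: aliphatic N with 3 total connections, two of them H — an -NH2 nitrogen (amine or amide).
Check the 11 heavy atoms by environment: 1× n (aromatic, H1, X3) → no; 4× c (aromatic, H0, X3) → no; 2× N (H2, X3) → match; 1× C (H0, X2) → no; 1× C (H1, X2) → no; 1× O (H0, X2) → no; 1× C (H3, X4) → no.
That gives 2 matching atoms.

2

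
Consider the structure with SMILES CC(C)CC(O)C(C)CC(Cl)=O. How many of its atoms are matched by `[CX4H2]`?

The query [CX4H2] means: sp3 carbon (X4) with exactly two hydrogens.
Check the 12 heavy atoms by environment: 2× C (H2, X4) → match; 3× C (H1, X4) → no; 1× C (H0, X3) → no; 1× O (H0, X1) → no; 1× Cl (H0, X1) → no; 3× C (H3, X4) → no; 1× O (H1, X2) → no.
That gives 2 matching atoms.

2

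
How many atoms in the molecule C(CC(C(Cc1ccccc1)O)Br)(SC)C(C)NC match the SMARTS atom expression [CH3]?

3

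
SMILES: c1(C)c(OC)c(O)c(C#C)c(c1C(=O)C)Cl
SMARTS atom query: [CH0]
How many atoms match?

The query [CH0] means: aliphatic carbon with no attached hydrogen.
Check the 16 heavy atoms by environment: 6× c (aromatic, H0) → no; 2× C (H0) → match; 2× O (H0) → no; 3× C (H3) → no; 1× C (H1) → no; 1× O (H1) → no; 1× Cl (H0) → no.
That gives 2 matching atoms.

2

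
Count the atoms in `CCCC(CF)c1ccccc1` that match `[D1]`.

2

The query [D1] means: atom with exactly one heavy-atom neighbour (degree 1).
Check the 12 heavy atoms by environment: 3× C (D2) → no; 1× C (D3) → no; 1× c (aromatic, D3) → no; 5× c (aromatic, D2) → no; 1× C (D1) → match; 1× F (D1) → match.
Summing the matching environments: 1 + 1 = 2 matching atoms.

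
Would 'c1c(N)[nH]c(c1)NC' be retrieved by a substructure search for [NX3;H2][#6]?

Yes

The pattern [NX3;H2][#6] describes a trivalent nitrogen with two H attached to carbon — a primary amine.
The molecule carries a primary amino group (-NH2), whose atoms satisfy every constraint of the query, so the pattern matches.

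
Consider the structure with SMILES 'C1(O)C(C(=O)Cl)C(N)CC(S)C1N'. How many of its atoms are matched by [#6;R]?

The query [#6;R] means: carbon that is part of a ring.
Check the 13 heavy atoms by environment: 6× C (in 6-ring) → match; 1× C (acyclic) → no; 2× O (acyclic) → no; 1× Cl (acyclic) → no; 2× N (acyclic) → no; 1× S (acyclic) → no.
That gives 6 matching atoms.

6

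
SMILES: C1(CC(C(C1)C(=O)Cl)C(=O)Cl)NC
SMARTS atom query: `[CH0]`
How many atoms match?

2

The query [CH0] means: aliphatic carbon with no attached hydrogen.
Check the 13 heavy atoms by environment: 2× C (H2) → no; 3× C (H1) → no; 1× N (H1) → no; 1× C (H3) → no; 2× C (H0) → match; 2× O (H0) → no; 2× Cl (H0) → no.
That gives 2 matching atoms.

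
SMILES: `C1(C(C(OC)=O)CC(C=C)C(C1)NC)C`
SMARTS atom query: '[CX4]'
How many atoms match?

9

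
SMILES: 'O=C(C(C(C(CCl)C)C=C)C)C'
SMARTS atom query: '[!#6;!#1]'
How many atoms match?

The query [!#6;!#1] means: not carbon and not hydrogen — any heteroatom.
Check the 12 heavy atoms by environment: 10× C → no; 1× Cl → match; 1× O → match.
Summing the matching environments: 1 + 1 = 2 matching atoms.

2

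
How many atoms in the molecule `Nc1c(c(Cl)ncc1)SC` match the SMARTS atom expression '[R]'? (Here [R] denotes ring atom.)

6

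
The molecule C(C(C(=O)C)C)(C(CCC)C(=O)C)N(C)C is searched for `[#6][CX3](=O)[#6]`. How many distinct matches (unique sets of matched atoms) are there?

[#6][CX3](=O)[#6] is the SMARTS for a ketone: a carbonyl carbon (no H) flanked by two carbons.
The molecule carries 2 separate instances of an acetyl/ketone group (-C(=O)CH3) meeting every constraint; each maps to a distinct set of atoms, giving 2 matches.

2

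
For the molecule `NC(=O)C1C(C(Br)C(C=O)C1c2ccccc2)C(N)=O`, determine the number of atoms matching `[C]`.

Check the 20 heavy atoms by environment: 8× C → match; 3× O → no; 2× N → no; 6× c (aromatic) → no; 1× Br → no.
That gives 8 matching atoms.

8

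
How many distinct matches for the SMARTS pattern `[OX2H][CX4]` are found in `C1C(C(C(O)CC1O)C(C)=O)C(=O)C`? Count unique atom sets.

2

[OX2H][CX4] is the SMARTS for an aliphatic alcohol: a hydroxyl oxygen bound to an sp3 (X4) carbon.
The molecule carries 2 separate instances of a hydroxyl group (-OH) meeting every constraint; each maps to a distinct set of atoms, giving 2 matches.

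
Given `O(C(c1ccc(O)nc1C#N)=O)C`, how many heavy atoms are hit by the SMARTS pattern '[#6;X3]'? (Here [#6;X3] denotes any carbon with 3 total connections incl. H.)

6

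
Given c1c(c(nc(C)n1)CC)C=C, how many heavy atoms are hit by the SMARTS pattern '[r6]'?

The query [r6] means: r6 matches atoms in a six-membered ring.
Check the 11 heavy atoms by environment: 2× n (aromatic, in 6-ring) → match; 4× c (aromatic, in 6-ring) → match; 5× C (acyclic) → no.
Summing the matching environments: 2 + 4 = 6 matching atoms.

6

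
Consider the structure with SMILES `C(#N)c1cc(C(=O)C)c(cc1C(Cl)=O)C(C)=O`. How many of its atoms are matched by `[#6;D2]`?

The query [#6;D2] means: any carbon bonded to exactly two heavy atoms.
Check the 17 heavy atoms by environment: 4× c (aromatic, D3) → no; 2× c (aromatic, D2) → match; 1× C (D2) → match; 1× N (D1) → no; 3× C (D3) → no; 3× O (D1) → no; 2× C (D1) → no; 1× Cl (D1) → no.
Summing the matching environments: 2 + 1 = 3 matching atoms.

3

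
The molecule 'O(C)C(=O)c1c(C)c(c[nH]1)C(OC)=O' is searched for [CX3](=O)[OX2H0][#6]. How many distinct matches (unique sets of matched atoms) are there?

2

[CX3](=O)[OX2H0][#6] is the SMARTS for an ester: a carbonyl carbon bonded to an oxygen that is itself bonded to carbon (no H on that O).
The molecule carries 2 separate instances of a methyl-ester group (-C(=O)OCH3) meeting every constraint; each maps to a distinct set of atoms, giving 2 matches.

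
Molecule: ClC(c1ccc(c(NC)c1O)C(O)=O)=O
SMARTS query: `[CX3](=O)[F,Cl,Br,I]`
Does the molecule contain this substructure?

The pattern [CX3](=O)[F,Cl,Br,I] describes a carbonyl carbon bonded to a halogen — an acyl halide.
The molecule carries an acyl chloride (-C(=O)Cl), whose atoms satisfy every constraint of the query, so the pattern matches.

Yes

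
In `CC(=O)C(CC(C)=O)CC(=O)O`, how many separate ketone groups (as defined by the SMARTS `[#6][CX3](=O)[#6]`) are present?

2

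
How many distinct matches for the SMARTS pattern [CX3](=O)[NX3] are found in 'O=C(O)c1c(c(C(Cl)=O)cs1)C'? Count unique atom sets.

0

[CX3](=O)[NX3] is the SMARTS for an amide: a carbonyl carbon bonded to a trivalent nitrogen.
The molecule has a carboxylic acid group (-C(=O)OH), but the carbonyl is bonded to O, not to an NX3 nitrogen; nothing else fits, so there are 0 matches.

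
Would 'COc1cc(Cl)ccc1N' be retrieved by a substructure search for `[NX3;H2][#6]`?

Yes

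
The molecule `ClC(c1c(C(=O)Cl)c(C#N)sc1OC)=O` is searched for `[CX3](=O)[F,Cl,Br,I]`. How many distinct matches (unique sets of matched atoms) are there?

2

[CX3](=O)[F,Cl,Br,I] is the SMARTS for an acyl halide: a carbonyl carbon bonded to a halogen.
The molecule carries 2 separate instances of an acyl chloride (-C(=O)Cl) meeting every constraint; each maps to a distinct set of atoms, giving 2 matches.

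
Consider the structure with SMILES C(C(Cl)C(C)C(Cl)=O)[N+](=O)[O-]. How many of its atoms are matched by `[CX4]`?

4

The query [CX4] means: C with X4: aliphatic carbon with exactly 4 total connections (bonds + H).
Check the 11 heavy atoms by environment: 4× C (X4) → match; 2× Cl (X1) → no; 1× C (X3) → no; 2× O (X1) → no; 1× N (charge +1, X3) → no; 1× O (charge -1, X1) → no.
That gives 4 matching atoms.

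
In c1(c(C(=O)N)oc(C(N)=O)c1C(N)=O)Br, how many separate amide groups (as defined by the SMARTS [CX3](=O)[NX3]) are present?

3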